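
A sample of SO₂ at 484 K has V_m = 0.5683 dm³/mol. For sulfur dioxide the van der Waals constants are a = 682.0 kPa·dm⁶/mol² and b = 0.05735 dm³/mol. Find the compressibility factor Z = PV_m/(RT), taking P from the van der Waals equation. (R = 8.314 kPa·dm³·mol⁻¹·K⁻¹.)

P = RT/(V_m − b) − a/V_m² = (8.314)(484)/(0.5683 − 0.05735) − 682.0/(0.5683)²
  = 4024.0/0.51095 − 2111.7 = 7875.5 − 2111.7 = 5763.8 kPa
Z = PV_m/(RT) = (5763.8)(0.5683)/((8.314)(484)) = 3275.6/4024.0 = 0.8140

Z ≈ 0.8140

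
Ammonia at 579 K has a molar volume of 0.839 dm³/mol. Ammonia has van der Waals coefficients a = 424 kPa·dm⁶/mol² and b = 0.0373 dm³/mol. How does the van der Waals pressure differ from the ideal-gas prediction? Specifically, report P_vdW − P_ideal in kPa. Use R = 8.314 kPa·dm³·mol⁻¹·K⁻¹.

Ideal: P_ideal = RT/V_m = (8.314)(579)/0.839 = 5737.55 kPa
vdW: P = RT/(V_m − b) − a/V_m² = 4813.81/0.801700 − 424/0.703921 = 6004.50 − 602.340 = 5402.16 kPa
ΔP = 5402.16 − 5737.55 = -335.4 kPa

ΔP ≈ -335.4 kPa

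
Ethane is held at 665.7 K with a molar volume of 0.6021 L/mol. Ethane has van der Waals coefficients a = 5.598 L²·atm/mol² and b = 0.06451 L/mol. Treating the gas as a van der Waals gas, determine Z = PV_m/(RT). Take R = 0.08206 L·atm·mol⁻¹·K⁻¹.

Z ≈ 0.9498

P = RT/(V_m − b) − a/V_m² = (0.08206)(665.7)/(0.6021 − 0.06451) − 5.598/(0.6021)²
  = 54.627/0.53759 − 15.442 = 101.61 − 15.442 = 86.17 atm
Z = PV_m/(RT) = (86.17)(0.6021)/((0.08206)(665.7)) = 51.883/54.627 = 0.9498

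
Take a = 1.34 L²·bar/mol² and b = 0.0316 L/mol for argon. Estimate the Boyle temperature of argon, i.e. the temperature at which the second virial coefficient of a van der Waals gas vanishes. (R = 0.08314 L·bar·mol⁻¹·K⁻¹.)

For a van der Waals gas the second virial coefficient B₂ = b − a/(RT) vanishes at T_B = a/(Rb).
T_B = 1.34/(0.08314×0.0316) = 1.34/0.0026272 = 510.0 K

T_B ≈ 510.0 K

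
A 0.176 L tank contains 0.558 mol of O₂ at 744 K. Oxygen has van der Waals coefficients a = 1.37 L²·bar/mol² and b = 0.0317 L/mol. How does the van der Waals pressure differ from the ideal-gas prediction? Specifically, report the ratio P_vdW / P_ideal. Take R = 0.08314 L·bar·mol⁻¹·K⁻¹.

P_vdW / P_ideal ≈ 1.042

Ideal: P_ideal = nRT/V = (0.558)(0.08314)(744)/0.176 = 196.112 bar
vdW: P = nRT/(V − nb) − a n²/V² = 34.5157/0.158311 − 0.426569/0.0309760 = 218.025 − 13.7710 = 204.254 bar
Ratio = 204.254/196.112 = 1.042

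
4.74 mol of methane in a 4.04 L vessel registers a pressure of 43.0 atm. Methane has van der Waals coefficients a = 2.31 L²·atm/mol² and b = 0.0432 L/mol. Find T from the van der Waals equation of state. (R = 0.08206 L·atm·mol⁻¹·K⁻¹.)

T = (P + a n²/V²)(V − nb)/(nR)
P + a n²/V² = 43.0 + (2.31)(4.74)²/(4.04)² = 46.180 atm
V − nb = 4.04 − (4.74)(0.0432) = 3.8352 L
T = (46.180)(3.8352)/((4.74)(0.08206)) = 455.3 K

T ≈ 455.3 K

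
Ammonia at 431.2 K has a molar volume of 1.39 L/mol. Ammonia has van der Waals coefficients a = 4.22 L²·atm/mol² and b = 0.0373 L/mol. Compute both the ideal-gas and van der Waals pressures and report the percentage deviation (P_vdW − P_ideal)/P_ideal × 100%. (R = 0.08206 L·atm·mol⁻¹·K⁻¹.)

-5.82 %

Ideal: P_ideal = RT/V_m = (0.08206)(431.2)/1.39 = 25.4563 atm
vdW: P = RT/(V_m − b) − a/V_m² = 35.3843/1.35270 − 4.22/1.93210 = 26.1583 − 2.18415 = 23.9742 atm
% deviation = (23.9742 − 25.4563)/25.4563 × 100% = -5.82%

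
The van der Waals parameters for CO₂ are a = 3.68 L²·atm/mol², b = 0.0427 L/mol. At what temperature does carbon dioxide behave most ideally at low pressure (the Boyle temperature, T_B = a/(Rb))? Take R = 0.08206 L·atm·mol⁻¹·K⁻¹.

T_B ≈ 1050 K

For a van der Waals gas the second virial coefficient B₂ = b − a/(RT) vanishes at T_B = a/(Rb).
T_B = 3.68/(0.08206×0.0427) = 3.68/0.0035040 = 1050 K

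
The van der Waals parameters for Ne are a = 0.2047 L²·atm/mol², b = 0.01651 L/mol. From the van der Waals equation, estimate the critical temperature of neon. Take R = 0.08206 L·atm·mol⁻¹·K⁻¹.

For a van der Waals gas, T_c = 8a/(27Rb).
T_c = 8×0.2047/(27×0.08206×0.01651) = 1.6376/0.036580 = 44.77 K

T_c ≈ 44.77 K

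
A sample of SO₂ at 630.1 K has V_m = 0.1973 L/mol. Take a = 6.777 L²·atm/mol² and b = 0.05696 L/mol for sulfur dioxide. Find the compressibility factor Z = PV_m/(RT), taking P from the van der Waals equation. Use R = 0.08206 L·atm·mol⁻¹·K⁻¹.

Z ≈ 0.7416

P = RT/(V_m − b) − a/V_m² = (0.08206)(630.1)/(0.1973 − 0.05696) − 6.777/(0.1973)²
  = 51.706/0.14034 − 174.09 = 368.43 − 174.09 = 194.34 atm
Z = PV_m/(RT) = (194.34)(0.1973)/((0.08206)(630.1)) = 38.343/51.706 = 0.7416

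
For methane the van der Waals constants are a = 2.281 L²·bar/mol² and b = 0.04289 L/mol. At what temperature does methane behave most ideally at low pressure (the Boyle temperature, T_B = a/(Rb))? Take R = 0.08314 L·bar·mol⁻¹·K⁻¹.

T_B ≈ 639.7 K

For a van der Waals gas the second virial coefficient B₂ = b − a/(RT) vanishes at T_B = a/(Rb).
T_B = 2.281/(0.08314×0.04289) = 2.281/0.0035659 = 639.7 K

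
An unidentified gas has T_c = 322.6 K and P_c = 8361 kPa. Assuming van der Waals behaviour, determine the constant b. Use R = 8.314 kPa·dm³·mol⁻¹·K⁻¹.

From T_c = 8a/(27Rb) and P_c = a/(27b²): b = R T_c/(8 P_c).
b = (8.314)(322.6)/(8×8361) = 2682.1/66888 = 0.04010 dm³/mol

b ≈ 0.04010 dm³/mol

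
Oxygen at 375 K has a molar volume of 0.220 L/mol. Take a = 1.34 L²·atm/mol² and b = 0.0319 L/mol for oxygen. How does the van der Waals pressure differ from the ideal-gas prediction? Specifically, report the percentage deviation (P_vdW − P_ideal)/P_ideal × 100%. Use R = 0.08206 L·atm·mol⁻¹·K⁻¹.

-2.83 %

Ideal: P_ideal = RT/V_m = (0.08206)(375)/0.220 = 139.875 atm
vdW: P = RT/(V_m − b) − a/V_m² = 30.7725/0.188100 − 1.34/0.0484000 = 163.596 − 27.6860 = 135.910 atm
% deviation = (135.910 − 139.875)/139.875 × 100% = -2.83%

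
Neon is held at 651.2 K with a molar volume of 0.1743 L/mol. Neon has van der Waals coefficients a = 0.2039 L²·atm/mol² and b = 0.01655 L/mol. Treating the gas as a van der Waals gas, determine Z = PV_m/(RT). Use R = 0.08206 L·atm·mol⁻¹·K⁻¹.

Z ≈ 1.083

P = RT/(V_m − b) − a/V_m² = (0.08206)(651.2)/(0.1743 − 0.01655) − 0.2039/(0.1743)²
  = 53.437/0.15775 − 6.7115 = 338.74 − 6.7115 = 332.03 atm
Z = PV_m/(RT) = (332.03)(0.1743)/((0.08206)(651.2)) = 57.873/53.437 = 1.083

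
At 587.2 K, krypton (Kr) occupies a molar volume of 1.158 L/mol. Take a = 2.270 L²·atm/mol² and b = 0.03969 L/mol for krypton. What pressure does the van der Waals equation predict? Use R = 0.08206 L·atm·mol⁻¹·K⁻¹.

P = RT/(V_m − b) − a/V_m²
RT/(V_m − b) = (0.08206)(587.2)/(1.158 − 0.03969) = 48.186/1.1183 = 43.089 atm
a/V_m² = 2.270/(1.158)² = 1.6928 atm
P = 43.089 − 1.6928 = 41.40 atm

P ≈ 41.40 atm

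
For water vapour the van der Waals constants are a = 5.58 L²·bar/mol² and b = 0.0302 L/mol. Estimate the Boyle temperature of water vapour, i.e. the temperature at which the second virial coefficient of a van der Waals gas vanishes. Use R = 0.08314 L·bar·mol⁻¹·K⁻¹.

T_B ≈ 2222 K

For a van der Waals gas the second virial coefficient B₂ = b − a/(RT) vanishes at T_B = a/(Rb).
T_B = 5.58/(0.08314×0.0302) = 5.58/0.0025108 = 2222 K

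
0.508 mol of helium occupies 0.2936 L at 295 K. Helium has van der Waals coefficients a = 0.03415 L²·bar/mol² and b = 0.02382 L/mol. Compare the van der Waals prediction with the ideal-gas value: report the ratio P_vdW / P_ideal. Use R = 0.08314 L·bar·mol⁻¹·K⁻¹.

Ideal: P_ideal = nRT/V = (0.508)(0.08314)(295)/0.2936 = 42.4365 bar
vdW: P = nRT/(V − nb) − a n²/V² = 12.4594/0.281499 − 0.00881289/0.0862010 = 44.2609 − 0.102237 = 44.1587 bar
Ratio = 44.1587/42.4365 = 1.041

P_vdW / P_ideal ≈ 1.041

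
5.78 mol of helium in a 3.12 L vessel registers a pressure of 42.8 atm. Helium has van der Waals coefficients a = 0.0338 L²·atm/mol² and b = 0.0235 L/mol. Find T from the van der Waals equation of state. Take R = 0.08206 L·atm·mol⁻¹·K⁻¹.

T = (P + a n²/V²)(V − nb)/(nR)
P + a n²/V² = 42.8 + (0.0338)(5.78)²/(3.12)² = 42.916 atm
V − nb = 3.12 − (5.78)(0.0235) = 2.9842 L
T = (42.916)(2.9842)/((5.78)(0.08206)) = 270.0 K

T ≈ 270.0 K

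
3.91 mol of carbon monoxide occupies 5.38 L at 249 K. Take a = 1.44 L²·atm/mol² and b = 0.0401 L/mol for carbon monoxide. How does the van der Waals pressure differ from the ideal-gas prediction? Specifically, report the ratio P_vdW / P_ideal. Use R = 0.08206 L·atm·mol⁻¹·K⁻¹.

P_vdW / P_ideal ≈ 0.9788

Ideal: P_ideal = nRT/V = (3.91)(0.08206)(249)/5.38 = 14.8500 atm
vdW: P = nRT/(V − nb) − a n²/V² = 79.8928/5.22321 − 22.0149/28.9444 = 15.2957 − 0.760593 = 14.5351 atm
Ratio = 14.5351/14.8500 = 0.9788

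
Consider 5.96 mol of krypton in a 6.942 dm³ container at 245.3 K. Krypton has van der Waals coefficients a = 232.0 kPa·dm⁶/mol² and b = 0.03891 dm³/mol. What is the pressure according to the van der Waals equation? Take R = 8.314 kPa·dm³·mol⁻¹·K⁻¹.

P ≈ 1640 kPa

P = nRT/(V − nb) − a n²/V²
nRT/(V − nb) = (5.96)(8.314)(245.3)/(6.942 − 5.96×0.03891) = 12155/6.7101 = 1811.4 kPa
a n²/V² = (232.0)(5.96)²/(6.942)² = 171.01 kPa
P = 1811.4 − 171.01 = 1640 kPa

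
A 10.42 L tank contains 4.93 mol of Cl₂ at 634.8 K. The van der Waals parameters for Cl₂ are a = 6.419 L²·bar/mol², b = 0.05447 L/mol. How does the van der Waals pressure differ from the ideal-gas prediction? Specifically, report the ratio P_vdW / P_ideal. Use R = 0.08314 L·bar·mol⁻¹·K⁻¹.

P_vdW / P_ideal ≈ 0.9689

Ideal: P_ideal = nRT/V = (4.93)(0.08314)(634.8)/10.42 = 24.9704 bar
vdW: P = nRT/(V − nb) − a n²/V² = 260.192/10.1515 − 156.013/108.576 = 25.6309 − 1.43690 = 24.1940 bar
Ratio = 24.1940/24.9704 = 0.9689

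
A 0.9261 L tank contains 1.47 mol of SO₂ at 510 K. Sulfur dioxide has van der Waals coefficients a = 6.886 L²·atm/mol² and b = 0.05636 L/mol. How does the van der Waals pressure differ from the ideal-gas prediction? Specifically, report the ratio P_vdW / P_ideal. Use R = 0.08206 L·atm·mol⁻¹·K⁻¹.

Ideal: P_ideal = nRT/V = (1.47)(0.08206)(510)/0.9261 = 66.4295 atm
vdW: P = nRT/(V − nb) − a n²/V² = 61.5204/0.843251 − 14.8800/0.857661 = 72.9562 − 17.3495 = 55.6067 atm
Ratio = 55.6067/66.4295 = 0.8371

P_vdW / P_ideal ≈ 0.8371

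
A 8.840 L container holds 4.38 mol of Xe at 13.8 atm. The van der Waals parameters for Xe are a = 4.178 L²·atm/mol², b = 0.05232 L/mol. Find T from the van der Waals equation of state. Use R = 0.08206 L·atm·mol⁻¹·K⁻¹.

T ≈ 355.2 K

T = (P + a n²/V²)(V − nb)/(nR)
P + a n²/V² = 13.8 + (4.178)(4.38)²/(8.840)² = 14.826 atm
V − nb = 8.840 − (4.38)(0.05232) = 8.6108 L
T = (14.826)(8.6108)/((4.38)(0.08206)) = 355.2 K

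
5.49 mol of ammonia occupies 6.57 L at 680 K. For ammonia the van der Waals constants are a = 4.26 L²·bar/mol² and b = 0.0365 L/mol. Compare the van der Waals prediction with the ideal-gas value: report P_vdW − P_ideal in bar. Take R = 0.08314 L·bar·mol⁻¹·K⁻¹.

Ideal: P_ideal = nRT/V = (5.49)(0.08314)(680)/6.57 = 47.2417 bar
vdW: P = nRT/(V − nb) − a n²/V² = 310.378/6.36962 − 128.397/43.1649 = 48.7279 − 2.97457 = 45.7533 bar
ΔP = 45.7533 − 47.2417 = -1.488 bar

ΔP ≈ -1.488 bar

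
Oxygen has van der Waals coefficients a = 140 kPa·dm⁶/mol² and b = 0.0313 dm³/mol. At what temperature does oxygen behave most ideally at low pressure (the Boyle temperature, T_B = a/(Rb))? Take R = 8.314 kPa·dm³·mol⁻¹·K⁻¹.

For a van der Waals gas the second virial coefficient B₂ = b − a/(RT) vanishes at T_B = a/(Rb).
T_B = 140/(8.314×0.0313) = 140/0.26023 = 538.0 K

T_B ≈ 538.0 K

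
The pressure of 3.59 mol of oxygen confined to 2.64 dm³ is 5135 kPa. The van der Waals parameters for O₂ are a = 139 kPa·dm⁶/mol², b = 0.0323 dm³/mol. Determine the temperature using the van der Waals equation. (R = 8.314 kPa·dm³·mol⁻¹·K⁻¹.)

T ≈ 456.0 K

T = (P + a n²/V²)(V − nb)/(nR)
P + a n²/V² = 5135 + (139)(3.59)²/(2.64)² = 5392.0 kPa
V − nb = 2.64 − (3.59)(0.0323) = 2.5240 dm³
T = (5392.0)(2.5240)/((3.59)(8.314)) = 456.0 K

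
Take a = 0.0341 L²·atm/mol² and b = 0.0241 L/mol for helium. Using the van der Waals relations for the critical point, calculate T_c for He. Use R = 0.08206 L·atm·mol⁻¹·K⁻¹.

For a van der Waals gas, T_c = 8a/(27Rb).
T_c = 8×0.0341/(27×0.08206×0.0241) = 0.27280/0.053396 = 5.109 K

T_c ≈ 5.109 K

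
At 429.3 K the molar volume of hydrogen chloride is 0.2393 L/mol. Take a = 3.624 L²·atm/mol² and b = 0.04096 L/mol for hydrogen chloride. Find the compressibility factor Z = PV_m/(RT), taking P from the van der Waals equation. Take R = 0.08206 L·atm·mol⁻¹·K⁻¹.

Z ≈ 0.7766

P = RT/(V_m − b) − a/V_m² = (0.08206)(429.3)/(0.2393 − 0.04096) − 3.624/(0.2393)²
  = 35.228/0.19834 − 63.285 = 177.61 − 63.285 = 114.33 atm
Z = PV_m/(RT) = (114.33)(0.2393)/((0.08206)(429.3)) = 27.359/35.228 = 0.7766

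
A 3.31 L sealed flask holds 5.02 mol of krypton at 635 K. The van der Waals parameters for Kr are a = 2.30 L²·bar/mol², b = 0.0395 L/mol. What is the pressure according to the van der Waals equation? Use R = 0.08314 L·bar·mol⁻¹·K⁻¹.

P ≈ 79.88 bar

P = nRT/(V − nb) − a n²/V²
nRT/(V − nb) = (5.02)(0.08314)(635)/(3.31 − 5.02×0.0395) = 265.03/3.1117 = 85.172 bar
a n²/V² = (2.30)(5.02)²/(3.31)² = 5.2903 bar
P = 85.172 − 5.2903 = 79.88 bar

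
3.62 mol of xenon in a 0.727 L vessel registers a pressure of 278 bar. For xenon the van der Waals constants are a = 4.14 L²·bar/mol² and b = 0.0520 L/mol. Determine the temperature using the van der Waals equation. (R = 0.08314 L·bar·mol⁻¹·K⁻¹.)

T = (P + a n²/V²)(V − nb)/(nR)
P + a n²/V² = 278 + (4.14)(3.62)²/(0.727)² = 380.65 bar
V − nb = 0.727 − (3.62)(0.0520) = 0.53876 L
T = (380.65)(0.53876)/((3.62)(0.08314)) = 681.4 K

T ≈ 681.4 K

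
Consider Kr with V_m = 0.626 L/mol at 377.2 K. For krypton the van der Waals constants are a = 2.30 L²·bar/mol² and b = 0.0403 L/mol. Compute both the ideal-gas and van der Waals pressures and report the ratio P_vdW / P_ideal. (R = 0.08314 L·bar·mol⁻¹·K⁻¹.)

Ideal: P_ideal = RT/V_m = (0.08314)(377.2)/0.626 = 50.0965 bar
vdW: P = RT/(V_m − b) − a/V_m² = 31.3604/0.585700 − 2.30/0.391876 = 53.5435 − 5.86920 = 47.6743 bar
Ratio = 47.6743/50.0965 = 0.9516

P_vdW / P_ideal ≈ 0.9516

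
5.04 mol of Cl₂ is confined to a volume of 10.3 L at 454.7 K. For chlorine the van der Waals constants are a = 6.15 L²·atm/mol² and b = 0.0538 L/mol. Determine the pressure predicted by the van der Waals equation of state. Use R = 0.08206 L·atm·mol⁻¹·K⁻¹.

P ≈ 17.28 atm

P = nRT/(V − nb) − a n²/V²
nRT/(V − nb) = (5.04)(0.08206)(454.7)/(10.3 − 5.04×0.0538) = 188.06/10.029 = 18.752 atm
a n²/V² = (6.15)(5.04)²/(10.3)² = 1.4725 atm
P = 18.752 − 1.4725 = 17.28 atm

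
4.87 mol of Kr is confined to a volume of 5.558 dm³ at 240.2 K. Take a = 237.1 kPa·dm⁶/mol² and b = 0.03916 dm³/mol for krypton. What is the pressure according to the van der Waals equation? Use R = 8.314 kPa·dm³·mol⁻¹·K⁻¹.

P = nRT/(V − nb) − a n²/V²
nRT/(V − nb) = (4.87)(8.314)(240.2)/(5.558 − 4.87×0.03916) = 9725.5/5.3673 = 1812.0 kPa
a n²/V² = (237.1)(4.87)²/(5.558)² = 182.03 kPa
P = 1812.0 − 182.03 = 1630 kPa

P ≈ 1630 kPa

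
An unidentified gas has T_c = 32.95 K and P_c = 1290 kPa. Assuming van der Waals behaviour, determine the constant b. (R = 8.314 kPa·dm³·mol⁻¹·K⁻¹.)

From T_c = 8a/(27Rb) and P_c = a/(27b²): b = R T_c/(8 P_c).
b = (8.314)(32.95)/(8×1290) = 273.95/10320 = 0.02655 dm³/mol

b ≈ 0.02655 dm³/mol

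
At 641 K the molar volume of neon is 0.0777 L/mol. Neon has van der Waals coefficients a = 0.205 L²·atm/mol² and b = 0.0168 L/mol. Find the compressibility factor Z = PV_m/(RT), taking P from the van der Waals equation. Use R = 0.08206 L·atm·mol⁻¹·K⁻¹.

Z ≈ 1.226

P = RT/(V_m − b) − a/V_m² = (0.08206)(641)/(0.0777 − 0.0168) − 0.205/(0.0777)²
  = 52.600/0.060900 − 33.956 = 863.71 − 33.956 = 829.75 atm
Z = PV_m/(RT) = (829.75)(0.0777)/((0.08206)(641)) = 64.472/52.600 = 1.226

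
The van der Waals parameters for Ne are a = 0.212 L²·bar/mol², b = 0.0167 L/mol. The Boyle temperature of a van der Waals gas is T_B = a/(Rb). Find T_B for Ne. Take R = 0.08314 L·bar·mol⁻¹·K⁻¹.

T_B ≈ 152.7 K

For a van der Waals gas the second virial coefficient B₂ = b − a/(RT) vanishes at T_B = a/(Rb).
T_B = 0.212/(0.08314×0.0167) = 0.212/0.0013884 = 152.7 K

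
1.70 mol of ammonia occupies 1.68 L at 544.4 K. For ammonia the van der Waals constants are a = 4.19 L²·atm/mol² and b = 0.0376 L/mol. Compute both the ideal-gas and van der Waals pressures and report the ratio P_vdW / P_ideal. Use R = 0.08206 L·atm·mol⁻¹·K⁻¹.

Ideal: P_ideal = nRT/V = (1.70)(0.08206)(544.4)/1.68 = 45.2053 atm
vdW: P = nRT/(V − nb) − a n²/V² = 75.9449/1.61608 − 12.1091/2.82240 = 46.9933 − 4.29036 = 42.7029 atm
Ratio = 42.7029/45.2053 = 0.9446

P_vdW / P_ideal ≈ 0.9446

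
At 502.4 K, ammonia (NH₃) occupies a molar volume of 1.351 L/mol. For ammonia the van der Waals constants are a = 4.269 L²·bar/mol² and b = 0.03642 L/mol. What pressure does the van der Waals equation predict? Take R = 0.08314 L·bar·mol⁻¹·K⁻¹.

P = RT/(V_m − b) − a/V_m²
RT/(V_m − b) = (0.08314)(502.4)/(1.351 − 0.03642) = 41.770/1.3146 = 31.774 bar
a/V_m² = 4.269/(1.351)² = 2.3389 bar
P = 31.774 − 2.3389 = 29.44 bar

P ≈ 29.44 bar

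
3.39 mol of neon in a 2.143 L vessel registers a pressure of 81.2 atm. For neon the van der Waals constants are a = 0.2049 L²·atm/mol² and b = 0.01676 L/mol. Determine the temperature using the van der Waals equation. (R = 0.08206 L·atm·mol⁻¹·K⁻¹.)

T = (P + a n²/V²)(V − nb)/(nR)
P + a n²/V² = 81.2 + (0.2049)(3.39)²/(2.143)² = 81.713 atm
V − nb = 2.143 − (3.39)(0.01676) = 2.0862 L
T = (81.713)(2.0862)/((3.39)(0.08206)) = 612.8 K

T ≈ 612.8 K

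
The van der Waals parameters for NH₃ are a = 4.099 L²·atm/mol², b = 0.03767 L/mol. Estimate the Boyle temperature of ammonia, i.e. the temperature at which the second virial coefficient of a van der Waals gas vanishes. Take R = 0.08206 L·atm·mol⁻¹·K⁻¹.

T_B ≈ 1326 K

For a van der Waals gas the second virial coefficient B₂ = b − a/(RT) vanishes at T_B = a/(Rb).
T_B = 4.099/(0.08206×0.03767) = 4.099/0.0030912 = 1326 K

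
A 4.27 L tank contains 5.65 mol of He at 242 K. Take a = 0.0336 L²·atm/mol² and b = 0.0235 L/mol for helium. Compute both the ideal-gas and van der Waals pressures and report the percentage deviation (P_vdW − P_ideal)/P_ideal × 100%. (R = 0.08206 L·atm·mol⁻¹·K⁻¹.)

2.99 %

Ideal: P_ideal = nRT/V = (5.65)(0.08206)(242)/4.27 = 26.2765 atm
vdW: P = nRT/(V − nb) − a n²/V² = 112.201/4.13723 − 1.07260/18.2329 = 27.1198 − 0.0588277 = 27.0610 atm
% deviation = (27.0610 − 26.2765)/26.2765 × 100% = 2.99%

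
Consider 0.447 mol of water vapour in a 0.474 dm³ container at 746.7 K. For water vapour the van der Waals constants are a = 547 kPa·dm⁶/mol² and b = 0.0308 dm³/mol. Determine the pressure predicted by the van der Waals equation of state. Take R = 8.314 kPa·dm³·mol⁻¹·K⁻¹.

P ≈ 5543 kPa

P = nRT/(V − nb) − a n²/V²
nRT/(V − nb) = (0.447)(8.314)(746.7)/(0.474 − 0.447×0.0308) = 2775.0/0.46023 = 6029.6 kPa
a n²/V² = (547)(0.447)²/(0.474)² = 486.46 kPa
P = 6029.6 − 486.46 = 5543 kPa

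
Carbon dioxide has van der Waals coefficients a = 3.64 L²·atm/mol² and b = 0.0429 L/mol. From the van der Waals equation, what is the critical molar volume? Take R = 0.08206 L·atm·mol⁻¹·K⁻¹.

V_m,c ≈ 0.1287 L/mol

For a van der Waals gas, V_m,c = 3b.
V_m,c = 3×0.0429 = 0.1287 L/mol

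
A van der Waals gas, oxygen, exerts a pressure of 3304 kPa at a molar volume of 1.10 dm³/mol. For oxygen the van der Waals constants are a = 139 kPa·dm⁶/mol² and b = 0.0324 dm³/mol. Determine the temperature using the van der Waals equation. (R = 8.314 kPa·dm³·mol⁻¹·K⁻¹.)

T ≈ 439.0 K

T = (P + a/V_m²)(V_m − b)/R
P + a/V_m² = 3304 + 139/(1.10)² = 3418.9 kPa
V_m − b = 1.10 − 0.0324 = 1.0676 dm³/mol
T = (3418.9)(1.0676)/8.314 = 439.0 K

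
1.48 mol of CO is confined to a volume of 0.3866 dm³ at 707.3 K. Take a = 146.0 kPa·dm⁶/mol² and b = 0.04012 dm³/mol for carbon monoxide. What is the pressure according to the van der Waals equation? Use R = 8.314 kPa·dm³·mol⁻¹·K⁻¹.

P = nRT/(V − nb) − a n²/V²
nRT/(V − nb) = (1.48)(8.314)(707.3)/(0.3866 − 1.48×0.04012) = 8703.1/0.32722 = 26597 kPa
a n²/V² = (146.0)(1.48)²/(0.3866)² = 2139.7 kPa
P = 26597 − 2139.7 = 24457 kPa

P ≈ 24457 kPa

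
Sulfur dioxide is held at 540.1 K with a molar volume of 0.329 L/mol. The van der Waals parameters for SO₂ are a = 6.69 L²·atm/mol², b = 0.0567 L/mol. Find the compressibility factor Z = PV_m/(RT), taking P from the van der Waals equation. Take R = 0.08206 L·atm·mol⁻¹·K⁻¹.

Z ≈ 0.7494

P = RT/(V_m − b) − a/V_m² = (0.08206)(540.1)/(0.329 − 0.0567) − 6.69/(0.329)²
  = 44.321/0.27230 − 61.807 = 162.77 − 61.807 = 100.96 atm
Z = PV_m/(RT) = (100.96)(0.329)/((0.08206)(540.1)) = 33.216/44.321 = 0.7494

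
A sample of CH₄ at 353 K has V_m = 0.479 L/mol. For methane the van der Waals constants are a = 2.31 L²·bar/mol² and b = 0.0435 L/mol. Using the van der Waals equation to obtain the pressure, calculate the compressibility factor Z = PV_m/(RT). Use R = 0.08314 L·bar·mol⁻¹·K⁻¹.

Z ≈ 0.9356

P = RT/(V_m − b) − a/V_m² = (0.08314)(353)/(0.479 − 0.0435) − 2.31/(0.479)²
  = 29.348/0.43550 − 10.068 = 67.389 − 10.068 = 57.321 bar
Z = PV_m/(RT) = (57.321)(0.479)/((0.08314)(353)) = 27.457/29.348 = 0.9356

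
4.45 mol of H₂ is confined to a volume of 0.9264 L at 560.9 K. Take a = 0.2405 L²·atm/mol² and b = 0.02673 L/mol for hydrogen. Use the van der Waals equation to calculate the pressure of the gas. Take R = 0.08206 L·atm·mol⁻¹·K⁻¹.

P = nRT/(V − nb) − a n²/V²
nRT/(V − nb) = (4.45)(0.08206)(560.9)/(0.9264 − 4.45×0.02673) = 204.82/0.80745 = 253.66 atm
a n²/V² = (0.2405)(4.45)²/(0.9264)² = 5.5493 atm
P = 253.66 − 5.5493 = 248.1 atm

P ≈ 248.1 atm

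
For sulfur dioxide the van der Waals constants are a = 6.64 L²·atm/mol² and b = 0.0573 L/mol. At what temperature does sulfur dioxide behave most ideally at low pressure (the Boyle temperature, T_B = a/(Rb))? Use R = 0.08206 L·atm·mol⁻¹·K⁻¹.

T_B ≈ 1412 K

For a van der Waals gas the second virial coefficient B₂ = b − a/(RT) vanishes at T_B = a/(Rb).
T_B = 6.64/(0.08206×0.0573) = 6.64/0.0047020 = 1412 K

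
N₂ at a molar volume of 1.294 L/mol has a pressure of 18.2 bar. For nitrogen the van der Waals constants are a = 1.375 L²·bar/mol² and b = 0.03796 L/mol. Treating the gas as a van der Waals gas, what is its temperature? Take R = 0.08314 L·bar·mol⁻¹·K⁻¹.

T = (P + a/V_m²)(V_m − b)/R
P + a/V_m² = 18.2 + 1.375/(1.294)² = 19.021 bar
V_m − b = 1.294 − 0.03796 = 1.2560 L/mol
T = (19.021)(1.2560)/0.08314 = 287.4 K

T ≈ 287.4 K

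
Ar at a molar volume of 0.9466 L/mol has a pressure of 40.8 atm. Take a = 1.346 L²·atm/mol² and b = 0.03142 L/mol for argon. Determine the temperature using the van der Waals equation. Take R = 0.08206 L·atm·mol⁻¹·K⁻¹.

T = (P + a/V_m²)(V_m − b)/R
P + a/V_m² = 40.8 + 1.346/(0.9466)² = 42.302 atm
V_m − b = 0.9466 − 0.03142 = 0.91518 L/mol
T = (42.302)(0.91518)/0.08206 = 471.8 K

T ≈ 471.8 K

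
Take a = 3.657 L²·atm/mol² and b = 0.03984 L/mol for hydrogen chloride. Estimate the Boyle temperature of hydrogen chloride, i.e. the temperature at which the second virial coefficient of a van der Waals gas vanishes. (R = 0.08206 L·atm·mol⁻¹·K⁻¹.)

T_B ≈ 1119 K

For a van der Waals gas the second virial coefficient B₂ = b − a/(RT) vanishes at T_B = a/(Rb).
T_B = 3.657/(0.08206×0.03984) = 3.657/0.0032693 = 1119 K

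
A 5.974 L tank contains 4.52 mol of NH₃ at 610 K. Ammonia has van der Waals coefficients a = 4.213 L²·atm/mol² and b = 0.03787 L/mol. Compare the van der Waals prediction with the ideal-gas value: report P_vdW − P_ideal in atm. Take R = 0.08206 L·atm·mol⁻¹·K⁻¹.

ΔP ≈ -1.295 atm

Ideal: P_ideal = nRT/V = (4.52)(0.08206)(610)/5.974 = 37.8734 atm
vdW: P = nRT/(V − nb) − a n²/V² = 226.256/5.80283 − 86.0733/35.6887 = 38.9906 − 2.41178 = 36.5788 atm
ΔP = 36.5788 − 37.8734 = -1.295 atm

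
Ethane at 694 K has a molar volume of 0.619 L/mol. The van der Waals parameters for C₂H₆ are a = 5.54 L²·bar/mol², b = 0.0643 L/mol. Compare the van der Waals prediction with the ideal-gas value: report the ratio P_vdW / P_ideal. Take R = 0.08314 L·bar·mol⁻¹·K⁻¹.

Ideal: P_ideal = RT/V_m = (0.08314)(694)/0.619 = 93.2135 bar
vdW: P = RT/(V_m − b) − a/V_m² = 57.6992/0.554700 − 5.54/0.383161 = 104.019 − 14.4587 = 89.560 bar
Ratio = 89.560/93.2135 = 0.9608

P_vdW / P_ideal ≈ 0.9608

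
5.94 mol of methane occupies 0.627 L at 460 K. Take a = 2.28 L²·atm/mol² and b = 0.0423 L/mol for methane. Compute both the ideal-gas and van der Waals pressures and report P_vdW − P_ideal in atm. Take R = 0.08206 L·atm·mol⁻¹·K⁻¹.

ΔP ≈ 34.51 atm

Ideal: P_ideal = nRT/V = (5.94)(0.08206)(460)/0.627 = 357.609 atm
vdW: P = nRT/(V − nb) − a n²/V² = 224.221/0.375738 − 80.4466/0.393129 = 596.748 − 204.632 = 392.116 atm
ΔP = 392.116 − 357.609 = 34.51 atm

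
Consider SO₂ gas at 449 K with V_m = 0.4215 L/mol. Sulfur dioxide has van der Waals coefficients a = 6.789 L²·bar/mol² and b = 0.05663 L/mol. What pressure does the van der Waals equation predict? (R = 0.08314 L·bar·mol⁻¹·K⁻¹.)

P = RT/(V_m − b) − a/V_m²
RT/(V_m − b) = (0.08314)(449)/(0.4215 − 0.05663) = 37.330/0.36487 = 102.31 bar
a/V_m² = 6.789/(0.4215)² = 38.213 bar
P = 102.31 − 38.213 = 64.10 bar

P ≈ 64.10 bar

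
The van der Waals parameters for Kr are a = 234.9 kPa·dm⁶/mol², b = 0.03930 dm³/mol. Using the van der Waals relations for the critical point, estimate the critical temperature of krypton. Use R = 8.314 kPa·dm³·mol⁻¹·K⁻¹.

T_c ≈ 213.0 K

For a van der Waals gas, T_c = 8a/(27Rb).
T_c = 8×234.9/(27×8.314×0.03930) = 1879.2/8.8220 = 213.0 K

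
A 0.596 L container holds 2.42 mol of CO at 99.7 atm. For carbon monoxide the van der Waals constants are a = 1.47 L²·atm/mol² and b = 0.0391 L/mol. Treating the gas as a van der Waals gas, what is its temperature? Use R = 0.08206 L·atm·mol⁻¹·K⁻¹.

T ≈ 312.9 K

T = (P + a n²/V²)(V − nb)/(nR)
P + a n²/V² = 99.7 + (1.47)(2.42)²/(0.596)² = 123.94 atm
V − nb = 0.596 − (2.42)(0.0391) = 0.50138 L
T = (123.94)(0.50138)/((2.42)(0.08206)) = 312.9 K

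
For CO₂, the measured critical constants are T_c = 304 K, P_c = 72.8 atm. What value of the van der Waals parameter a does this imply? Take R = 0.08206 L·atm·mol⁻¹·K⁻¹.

a ≈ 3.606 L²·atm/mol²

From T_c = 8a/(27Rb) and P_c = a/(27b²): a = 27 R² T_c²/(64 P_c).
a = 27×(0.08206)²×(304)²/(64×72.8) = 16803/4659.2 = 3.606 L²·atm/mol²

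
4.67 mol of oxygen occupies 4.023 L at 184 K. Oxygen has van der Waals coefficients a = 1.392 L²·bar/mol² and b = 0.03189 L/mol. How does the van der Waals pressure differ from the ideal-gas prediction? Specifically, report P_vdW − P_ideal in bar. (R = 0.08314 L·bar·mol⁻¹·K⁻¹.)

Ideal: P_ideal = nRT/V = (4.67)(0.08314)(184)/4.023 = 17.7580 bar
vdW: P = nRT/(V − nb) − a n²/V² = 71.4405/3.87407 − 30.3580/16.1845 = 18.4407 − 1.87575 = 16.5650 bar
ΔP = 16.5650 − 17.7580 = -1.193 bar

ΔP ≈ -1.193 bar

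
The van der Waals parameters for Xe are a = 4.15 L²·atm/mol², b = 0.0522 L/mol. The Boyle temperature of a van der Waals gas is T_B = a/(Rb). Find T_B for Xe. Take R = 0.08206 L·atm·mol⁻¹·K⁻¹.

T_B ≈ 968.8 K

For a van der Waals gas the second virial coefficient B₂ = b − a/(RT) vanishes at T_B = a/(Rb).
T_B = 4.15/(0.08206×0.0522) = 4.15/0.0042835 = 968.8 K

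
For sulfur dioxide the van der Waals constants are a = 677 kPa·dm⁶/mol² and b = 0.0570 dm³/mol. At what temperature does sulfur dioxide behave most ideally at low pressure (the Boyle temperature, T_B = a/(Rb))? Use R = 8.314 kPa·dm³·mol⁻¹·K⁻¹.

For a van der Waals gas the second virial coefficient B₂ = b − a/(RT) vanishes at T_B = a/(Rb).
T_B = 677/(8.314×0.0570) = 677/0.47390 = 1429 K

T_B ≈ 1429 K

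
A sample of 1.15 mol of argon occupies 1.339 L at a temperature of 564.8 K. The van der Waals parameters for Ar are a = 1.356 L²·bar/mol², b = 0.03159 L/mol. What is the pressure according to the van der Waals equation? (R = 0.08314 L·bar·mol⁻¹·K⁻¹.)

P = nRT/(V − nb) − a n²/V²
nRT/(V − nb) = (1.15)(0.08314)(564.8)/(1.339 − 1.15×0.03159) = 54.001/1.3027 = 41.453 bar
a n²/V² = (1.356)(1.15)²/(1.339)² = 1.0002 bar
P = 41.453 − 1.0002 = 40.45 bar

P ≈ 40.45 bar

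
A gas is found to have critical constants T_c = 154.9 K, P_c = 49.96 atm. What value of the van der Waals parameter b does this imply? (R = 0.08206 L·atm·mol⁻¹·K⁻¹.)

b ≈ 0.03180 L/mol

From T_c = 8a/(27Rb) and P_c = a/(27b²): b = R T_c/(8 P_c).
b = (0.08206)(154.9)/(8×49.96) = 12.711/399.68 = 0.03180 L/mol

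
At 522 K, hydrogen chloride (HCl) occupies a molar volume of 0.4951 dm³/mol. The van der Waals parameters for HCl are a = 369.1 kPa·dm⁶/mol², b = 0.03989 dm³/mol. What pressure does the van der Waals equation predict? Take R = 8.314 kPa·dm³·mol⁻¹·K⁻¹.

P ≈ 8028 kPa

P = RT/(V_m − b) − a/V_m²
RT/(V_m − b) = (8.314)(522)/(0.4951 − 0.03989) = 4339.9/0.45521 = 9533.8 kPa
a/V_m² = 369.1/(0.4951)² = 1505.8 kPa
P = 9533.8 − 1505.8 = 8028 kPa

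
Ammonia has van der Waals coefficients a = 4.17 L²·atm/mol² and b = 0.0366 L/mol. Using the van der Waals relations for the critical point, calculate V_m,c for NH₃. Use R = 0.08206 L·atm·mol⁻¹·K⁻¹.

V_m,c ≈ 0.1098 L/mol

For a van der Waals gas, V_m,c = 3b.
V_m,c = 3×0.0366 = 0.1098 L/mol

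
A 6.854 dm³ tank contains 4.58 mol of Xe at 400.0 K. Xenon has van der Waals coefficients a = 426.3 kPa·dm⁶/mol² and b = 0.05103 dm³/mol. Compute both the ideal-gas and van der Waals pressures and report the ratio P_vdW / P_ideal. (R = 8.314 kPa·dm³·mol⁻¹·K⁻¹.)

Ideal: P_ideal = nRT/V = (4.58)(8.314)(400.0)/6.854 = 2222.24 kPa
vdW: P = nRT/(V − nb) − a n²/V² = 15231.2/6.62028 − 8942.24/46.9773 = 2300.69 − 190.352 = 2110.34 kPa
Ratio = 2110.34/2222.24 = 0.9496

P_vdW / P_ideal ≈ 0.9496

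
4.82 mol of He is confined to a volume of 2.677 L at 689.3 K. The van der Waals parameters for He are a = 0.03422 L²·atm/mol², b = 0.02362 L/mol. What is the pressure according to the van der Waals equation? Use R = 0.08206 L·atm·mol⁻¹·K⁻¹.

P ≈ 106.3 atm

P = nRT/(V − nb) − a n²/V²
nRT/(V − nb) = (4.82)(0.08206)(689.3)/(2.677 − 4.82×0.02362) = 272.64/2.5632 = 106.37 atm
a n²/V² = (0.03422)(4.82)²/(2.677)² = 0.11094 atm
P = 106.37 − 0.11094 = 106.3 atm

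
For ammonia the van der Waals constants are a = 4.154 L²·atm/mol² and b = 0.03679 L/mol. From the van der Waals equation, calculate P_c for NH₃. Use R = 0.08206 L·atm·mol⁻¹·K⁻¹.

P_c ≈ 113.7 atm

For a van der Waals gas, P_c = a/(27b²).
P_c = 4.154/(27×(0.03679)²) = 4.154/0.036545 = 113.7 atm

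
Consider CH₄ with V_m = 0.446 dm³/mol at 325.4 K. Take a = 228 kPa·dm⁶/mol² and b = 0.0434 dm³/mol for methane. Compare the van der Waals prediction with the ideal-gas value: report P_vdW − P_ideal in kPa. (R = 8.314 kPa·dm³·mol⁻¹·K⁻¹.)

Ideal: P_ideal = RT/V_m = (8.314)(325.4)/0.446 = 6065.86 kPa
vdW: P = RT/(V_m − b) − a/V_m² = 2705.38/0.402600 − 228/0.198916 = 6719.77 − 1146.21 = 5573.56 kPa
ΔP = 5573.56 − 6065.86 = -492.3 kPa

ΔP ≈ -492.3 kPa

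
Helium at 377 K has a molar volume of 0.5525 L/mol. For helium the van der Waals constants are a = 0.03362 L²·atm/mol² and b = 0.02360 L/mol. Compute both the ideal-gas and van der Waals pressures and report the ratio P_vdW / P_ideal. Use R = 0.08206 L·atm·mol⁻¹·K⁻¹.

P_vdW / P_ideal ≈ 1.043

Ideal: P_ideal = RT/V_m = (0.08206)(377)/0.5525 = 55.9939 atm
vdW: P = RT/(V_m − b) − a/V_m² = 30.9366/0.528900 − 0.03362/0.305256 = 58.4923 − 0.110137 = 58.3822 atm
Ratio = 58.3822/55.9939 = 1.043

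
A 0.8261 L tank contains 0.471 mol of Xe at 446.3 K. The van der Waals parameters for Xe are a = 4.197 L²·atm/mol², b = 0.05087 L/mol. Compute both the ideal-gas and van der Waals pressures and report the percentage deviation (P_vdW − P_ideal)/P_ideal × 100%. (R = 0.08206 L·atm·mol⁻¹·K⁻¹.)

-3.55 %

Ideal: P_ideal = nRT/V = (0.471)(0.08206)(446.3)/0.8261 = 20.8808 atm
vdW: P = nRT/(V − nb) − a n²/V² = 17.2496/0.802140 − 0.931067/0.682441 = 21.5045 − 1.36432 = 20.1402 atm
% deviation = (20.1402 − 20.8808)/20.8808 × 100% = -3.55%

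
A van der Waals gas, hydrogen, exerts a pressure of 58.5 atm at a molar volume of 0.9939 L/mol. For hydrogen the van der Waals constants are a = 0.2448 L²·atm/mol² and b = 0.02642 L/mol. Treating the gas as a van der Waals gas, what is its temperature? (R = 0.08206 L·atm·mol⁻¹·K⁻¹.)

T = (P + a/V_m²)(V_m − b)/R
P + a/V_m² = 58.5 + 0.2448/(0.9939)² = 58.748 atm
V_m − b = 0.9939 − 0.02642 = 0.96748 L/mol
T = (58.748)(0.96748)/0.08206 = 692.6 K

T ≈ 692.6 K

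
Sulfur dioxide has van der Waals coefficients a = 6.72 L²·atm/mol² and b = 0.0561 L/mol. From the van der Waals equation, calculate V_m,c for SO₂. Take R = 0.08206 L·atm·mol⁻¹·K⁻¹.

V_m,c ≈ 0.1683 L/mol

For a van der Waals gas, V_m,c = 3b.
V_m,c = 3×0.0561 = 0.1683 L/mol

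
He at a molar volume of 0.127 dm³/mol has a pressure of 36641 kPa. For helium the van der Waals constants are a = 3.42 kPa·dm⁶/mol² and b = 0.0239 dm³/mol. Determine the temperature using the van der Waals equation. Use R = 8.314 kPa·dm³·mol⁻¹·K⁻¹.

T ≈ 457.0 K

T = (P + a/V_m²)(V_m − b)/R
P + a/V_m² = 36641 + 3.42/(0.127)² = 36853 kPa
V_m − b = 0.127 − 0.0239 = 0.10310 dm³/mol
T = (36853)(0.10310)/8.314 = 457.0 K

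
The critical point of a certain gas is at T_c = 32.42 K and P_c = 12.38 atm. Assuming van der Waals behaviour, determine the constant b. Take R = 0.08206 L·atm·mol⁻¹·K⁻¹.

From T_c = 8a/(27Rb) and P_c = a/(27b²): b = R T_c/(8 P_c).
b = (0.08206)(32.42)/(8×12.38) = 2.6604/99.040 = 0.02686 L/mol

b ≈ 0.02686 L/mol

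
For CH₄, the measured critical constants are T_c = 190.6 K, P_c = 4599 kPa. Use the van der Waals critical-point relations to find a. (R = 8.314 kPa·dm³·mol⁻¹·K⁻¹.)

From T_c = 8a/(27Rb) and P_c = a/(27b²): a = 27 R² T_c²/(64 P_c).
a = 27×(8.314)²×(190.6)²/(64×4599) = 67799985/294336 = 230.3 kPa·dm⁶/mol²

a ≈ 230.3 kPa·dm⁶/mol²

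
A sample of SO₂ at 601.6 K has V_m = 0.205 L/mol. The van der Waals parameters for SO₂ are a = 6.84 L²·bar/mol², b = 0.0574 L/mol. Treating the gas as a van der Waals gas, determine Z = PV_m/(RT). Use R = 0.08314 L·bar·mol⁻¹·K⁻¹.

Z ≈ 0.7218

P = RT/(V_m − b) − a/V_m² = (0.08314)(601.6)/(0.205 − 0.0574) − 6.84/(0.205)²
  = 50.017/0.14760 − 162.76 = 338.87 − 162.76 = 176.11 bar
Z = PV_m/(RT) = (176.11)(0.205)/((0.08314)(601.6)) = 36.103/50.017 = 0.7218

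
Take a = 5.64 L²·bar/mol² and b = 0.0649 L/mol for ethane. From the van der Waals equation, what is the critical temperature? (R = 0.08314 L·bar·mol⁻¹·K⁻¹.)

For a van der Waals gas, T_c = 8a/(27Rb).
T_c = 8×5.64/(27×0.08314×0.0649) = 45.120/0.14569 = 309.7 K

T_c ≈ 309.7 K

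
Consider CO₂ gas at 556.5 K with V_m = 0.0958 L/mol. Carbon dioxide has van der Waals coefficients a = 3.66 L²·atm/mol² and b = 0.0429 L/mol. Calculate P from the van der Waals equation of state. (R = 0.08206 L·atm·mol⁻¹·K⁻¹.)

P ≈ 464.5 atm

P = RT/(V_m − b) − a/V_m²
RT/(V_m − b) = (0.08206)(556.5)/(0.0958 − 0.0429) = 45.666/0.052900 = 863.25 atm
a/V_m² = 3.66/(0.0958)² = 398.80 atm
P = 863.25 − 398.80 = 464.5 atm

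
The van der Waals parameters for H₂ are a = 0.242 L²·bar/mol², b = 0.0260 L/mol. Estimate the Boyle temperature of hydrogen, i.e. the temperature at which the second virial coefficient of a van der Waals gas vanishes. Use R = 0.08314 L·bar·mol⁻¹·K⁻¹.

T_B ≈ 112.0 K

For a van der Waals gas the second virial coefficient B₂ = b − a/(RT) vanishes at T_B = a/(Rb).
T_B = 0.242/(0.08314×0.0260) = 0.242/0.0021616 = 112.0 K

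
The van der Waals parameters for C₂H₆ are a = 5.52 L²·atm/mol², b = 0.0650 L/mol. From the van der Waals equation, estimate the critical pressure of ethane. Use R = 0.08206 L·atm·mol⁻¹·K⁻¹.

For a van der Waals gas, P_c = a/(27b²).
P_c = 5.52/(27×(0.0650)²) = 5.52/0.11408 = 48.39 atm

P_c ≈ 48.39 atm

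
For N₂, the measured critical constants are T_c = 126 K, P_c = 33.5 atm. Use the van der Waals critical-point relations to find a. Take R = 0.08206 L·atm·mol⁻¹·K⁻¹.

From T_c = 8a/(27Rb) and P_c = a/(27b²): a = 27 R² T_c²/(64 P_c).
a = 27×(0.08206)²×(126)²/(64×33.5) = 2886.5/2144.0 = 1.346 L²·atm/mol²

a ≈ 1.346 L²·atm/mol²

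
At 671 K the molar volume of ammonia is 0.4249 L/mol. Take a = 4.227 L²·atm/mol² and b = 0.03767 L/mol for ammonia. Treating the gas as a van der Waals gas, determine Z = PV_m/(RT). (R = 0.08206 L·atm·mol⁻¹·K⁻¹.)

Z ≈ 0.9166

P = RT/(V_m − b) − a/V_m² = (0.08206)(671)/(0.4249 − 0.03767) − 4.227/(0.4249)²
  = 55.062/0.38723 − 23.413 = 142.19 − 23.413 = 118.78 atm
Z = PV_m/(RT) = (118.78)(0.4249)/((0.08206)(671)) = 50.470/55.062 = 0.9166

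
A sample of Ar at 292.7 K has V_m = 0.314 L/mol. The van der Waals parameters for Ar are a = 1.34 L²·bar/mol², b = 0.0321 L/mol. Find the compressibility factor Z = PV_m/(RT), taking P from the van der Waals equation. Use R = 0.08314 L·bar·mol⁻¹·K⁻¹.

Z ≈ 0.9385

P = RT/(V_m − b) − a/V_m² = (0.08314)(292.7)/(0.314 − 0.0321) − 1.34/(0.314)²
  = 24.335/0.28190 − 13.591 = 86.325 − 13.591 = 72.734 bar
Z = PV_m/(RT) = (72.734)(0.314)/((0.08314)(292.7)) = 22.838/24.335 = 0.9385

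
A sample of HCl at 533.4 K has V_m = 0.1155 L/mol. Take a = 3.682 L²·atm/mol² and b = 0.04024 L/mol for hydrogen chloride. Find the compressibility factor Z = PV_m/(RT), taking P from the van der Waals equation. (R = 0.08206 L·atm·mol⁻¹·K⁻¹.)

Z ≈ 0.8064

P = RT/(V_m − b) − a/V_m² = (0.08206)(533.4)/(0.1155 − 0.04024) − 3.682/(0.1155)²
  = 43.771/0.075260 − 276.01 = 581.60 − 276.01 = 305.59 atm
Z = PV_m/(RT) = (305.59)(0.1155)/((0.08206)(533.4)) = 35.296/43.771 = 0.8064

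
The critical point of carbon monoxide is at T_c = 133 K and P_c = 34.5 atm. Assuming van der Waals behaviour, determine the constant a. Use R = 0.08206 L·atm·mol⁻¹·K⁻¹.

a ≈ 1.457 L²·atm/mol²

From T_c = 8a/(27Rb) and P_c = a/(27b²): a = 27 R² T_c²/(64 P_c).
a = 27×(0.08206)²×(133)²/(64×34.5) = 3216.1/2208.0 = 1.457 L²·atm/mol²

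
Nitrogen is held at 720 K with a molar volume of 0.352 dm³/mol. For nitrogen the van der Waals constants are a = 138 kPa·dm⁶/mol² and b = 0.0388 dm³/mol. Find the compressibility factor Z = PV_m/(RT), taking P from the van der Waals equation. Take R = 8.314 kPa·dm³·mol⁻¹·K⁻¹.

P = RT/(V_m − b) − a/V_m² = (8.314)(720)/(0.352 − 0.0388) − 138/(0.352)²
  = 5986.1/0.31320 − 1113.8 = 19113 − 1113.8 = 17999 kPa
Z = PV_m/(RT) = (17999)(0.352)/((8.314)(720)) = 6335.6/5986.1 = 1.058

Z ≈ 1.058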